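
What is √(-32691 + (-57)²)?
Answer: I*√29442 ≈ 171.59*I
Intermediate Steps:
√(-32691 + (-57)²) = √(-32691 + 3249) = √(-29442) = I*√29442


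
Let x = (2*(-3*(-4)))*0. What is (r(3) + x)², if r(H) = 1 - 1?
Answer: 0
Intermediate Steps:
r(H) = 0
x = 0 (x = (2*12)*0 = 24*0 = 0)
(r(3) + x)² = (0 + 0)² = 0² = 0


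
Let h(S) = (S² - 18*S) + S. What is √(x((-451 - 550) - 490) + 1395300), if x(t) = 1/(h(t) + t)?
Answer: √7044487223113592637/2246937 ≈ 1181.2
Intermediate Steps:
h(S) = S² - 17*S
x(t) = 1/(t + t*(-17 + t)) (x(t) = 1/(t*(-17 + t) + t) = 1/(t + t*(-17 + t)))
√(x((-451 - 550) - 490) + 1395300) = √(1/(((-451 - 550) - 490)*(-16 + ((-451 - 550) - 490))) + 1395300) = √(1/((-1001 - 490)*(-16 + (-1001 - 490))) + 1395300) = √(1/((-1491)*(-16 - 1491)) + 1395300) = √(-1/1491/(-1507) + 1395300) = √(-1/1491*(-1/1507) + 1395300) = √(1/2246937 + 1395300) = √(3135151196101/2246937) = √7044487223113592637/2246937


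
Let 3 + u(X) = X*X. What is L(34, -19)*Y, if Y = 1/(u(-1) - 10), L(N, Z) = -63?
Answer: 21/4 ≈ 5.2500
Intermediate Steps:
u(X) = -3 + X² (u(X) = -3 + X*X = -3 + X²)
Y = -1/12 (Y = 1/((-3 + (-1)²) - 10) = 1/((-3 + 1) - 10) = 1/(-2 - 10) = 1/(-12) = -1/12 ≈ -0.083333)
L(34, -19)*Y = -63*(-1/12) = 21/4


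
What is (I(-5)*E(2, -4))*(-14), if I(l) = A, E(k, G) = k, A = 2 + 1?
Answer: -84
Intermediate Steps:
A = 3
I(l) = 3
(I(-5)*E(2, -4))*(-14) = (3*2)*(-14) = 6*(-14) = -84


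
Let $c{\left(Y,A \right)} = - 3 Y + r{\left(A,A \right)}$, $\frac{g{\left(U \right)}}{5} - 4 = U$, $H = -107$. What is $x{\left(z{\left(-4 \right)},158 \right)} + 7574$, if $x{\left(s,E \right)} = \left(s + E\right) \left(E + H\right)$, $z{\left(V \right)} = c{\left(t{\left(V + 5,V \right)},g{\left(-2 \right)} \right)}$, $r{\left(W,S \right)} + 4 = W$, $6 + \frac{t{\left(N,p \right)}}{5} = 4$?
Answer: $17468$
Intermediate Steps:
$t{\left(N,p \right)} = -10$ ($t{\left(N,p \right)} = -30 + 5 \cdot 4 = -30 + 20 = -10$)
$r{\left(W,S \right)} = -4 + W$
$g{\left(U \right)} = 20 + 5 U$
$c{\left(Y,A \right)} = -4 + A - 3 Y$ ($c{\left(Y,A \right)} = - 3 Y + \left(-4 + A\right) = -4 + A - 3 Y$)
$z{\left(V \right)} = 36$ ($z{\left(V \right)} = -4 + \left(20 + 5 \left(-2\right)\right) - -30 = -4 + \left(20 - 10\right) + 30 = -4 + 10 + 30 = 36$)
$x{\left(s,E \right)} = \left(-107 + E\right) \left(E + s\right)$ ($x{\left(s,E \right)} = \left(s + E\right) \left(E - 107\right) = \left(E + s\right) \left(-107 + E\right) = \left(-107 + E\right) \left(E + s\right)$)
$x{\left(z{\left(-4 \right)},158 \right)} + 7574 = \left(158^{2} - 16906 - 3852 + 158 \cdot 36\right) + 7574 = \left(24964 - 16906 - 3852 + 5688\right) + 7574 = 9894 + 7574 = 17468$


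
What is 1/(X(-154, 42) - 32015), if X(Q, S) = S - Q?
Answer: -1/31819 ≈ -3.1428e-5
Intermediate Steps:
1/(X(-154, 42) - 32015) = 1/((42 - 1*(-154)) - 32015) = 1/((42 + 154) - 32015) = 1/(196 - 32015) = 1/(-31819) = -1/31819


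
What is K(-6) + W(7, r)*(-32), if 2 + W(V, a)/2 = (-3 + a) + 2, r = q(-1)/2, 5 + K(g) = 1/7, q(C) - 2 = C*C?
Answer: 638/7 ≈ 91.143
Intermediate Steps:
q(C) = 2 + C² (q(C) = 2 + C*C = 2 + C²)
K(g) = -34/7 (K(g) = -5 + 1/7 = -5 + ⅐ = -34/7)
r = 3/2 (r = (2 + (-1)²)/2 = (2 + 1)*(½) = 3*(½) = 3/2 ≈ 1.5000)
W(V, a) = -6 + 2*a (W(V, a) = -4 + 2*((-3 + a) + 2) = -4 + 2*(-1 + a) = -4 + (-2 + 2*a) = -6 + 2*a)
K(-6) + W(7, r)*(-32) = -34/7 + (-6 + 2*(3/2))*(-32) = -34/7 + (-6 + 3)*(-32) = -34/7 - 3*(-32) = -34/7 + 96 = 638/7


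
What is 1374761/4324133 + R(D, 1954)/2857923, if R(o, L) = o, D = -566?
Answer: 3926513622125/12358039155759 ≈ 0.31773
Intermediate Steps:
1374761/4324133 + R(D, 1954)/2857923 = 1374761/4324133 - 566/2857923 = 3926513622125/12358039155759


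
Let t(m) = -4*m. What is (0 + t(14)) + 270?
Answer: 214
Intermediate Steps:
(0 + t(14)) + 270 = (0 - 4*14) + 270 = (0 - 56) + 270 = -56 + 270 = 214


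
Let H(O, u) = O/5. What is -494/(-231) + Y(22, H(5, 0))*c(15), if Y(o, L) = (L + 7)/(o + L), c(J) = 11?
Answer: 31690/5313 ≈ 5.9646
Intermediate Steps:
H(O, u) = O/5 (H(O, u) = O*(1/5) = O/5)
Y(o, L) = (7 + L)/(L + o)
-494/(-231) + Y(22, H(5, 0))*c(15) = -494/(-231) + ((7 + (1/5)*5)/((1/5)*5 + 22))*11 = -494*(-1/231) + ((7 + 1)/(1 + 22))*11 = 494/231 + (8/23)*11 = 494/231 + 88/23 = 31690/5313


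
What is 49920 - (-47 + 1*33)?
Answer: 49934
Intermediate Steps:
49920 - (-47 + 1*33) = 49920 - (-47 + 33) = 49920 - 1*(-14) = 49920 + 14 = 49934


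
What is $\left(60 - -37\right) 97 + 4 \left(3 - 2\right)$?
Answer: $9413$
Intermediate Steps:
$\left(60 - -37\right) 97 + 4 \left(3 - 2\right) = \left(60 + 37\right) 97 + 4 \cdot 1 = 97 \cdot 97 + 4 = 9409 + 4 = 9413$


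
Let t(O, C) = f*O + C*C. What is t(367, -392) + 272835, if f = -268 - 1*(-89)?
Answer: 360806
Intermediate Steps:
f = -179 (f = -268 + 89 = -179)
t(O, C) = C**2 - 179*O (t(O, C) = -179*O + C*C = -179*O + C**2 = C**2 - 179*O)
t(367, -392) + 272835 = ((-392)**2 - 179*367) + 272835 = (153664 - 65693) + 272835 = 87971 + 272835 = 360806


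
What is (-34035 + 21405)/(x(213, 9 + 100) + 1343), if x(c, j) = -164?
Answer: -4210/393 ≈ -10.712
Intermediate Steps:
(-34035 + 21405)/(x(213, 9 + 100) + 1343) = (-34035 + 21405)/(-164 + 1343) = -12630/1179 = -12630*1/1179 = -4210/393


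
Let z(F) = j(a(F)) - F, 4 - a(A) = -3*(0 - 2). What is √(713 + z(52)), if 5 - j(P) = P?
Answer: 2*√167 ≈ 25.846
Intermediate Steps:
a(A) = -2 (a(A) = 4 - (-3)*(0 - 2) = 4 - (-3)*(-2) = 4 - 1*6 = 4 - 6 = -2)
j(P) = 5 - P
z(F) = 7 - F (z(F) = (5 - 1*(-2)) - F = (5 + 2) - F = 7 - F)
√(713 + z(52)) = √(713 + (7 - 1*52)) = √(713 + (7 - 52)) = √(713 - 45) = √668 = 2*√167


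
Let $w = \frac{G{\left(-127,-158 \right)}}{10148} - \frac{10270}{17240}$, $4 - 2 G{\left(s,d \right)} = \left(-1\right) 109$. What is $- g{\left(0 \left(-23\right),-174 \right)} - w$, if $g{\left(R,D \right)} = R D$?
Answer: $\frac{5162295}{8747576} \approx 0.59014$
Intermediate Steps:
$G{\left(s,d \right)} = \frac{113}{2}$ ($G{\left(s,d \right)} = 2 - \frac{\left(-1\right) 109}{2} = 2 - - \frac{109}{2} = 2 + \frac{109}{2} = \frac{113}{2}$)
$g{\left(R,D \right)} = D R$
$w = - \frac{5162295}{8747576}$ ($w = \frac{113}{2 \cdot 10148} - \frac{10270}{17240} = \frac{113}{2} \cdot \frac{1}{10148} - \frac{1027}{1724} = \frac{113}{20296} - \frac{1027}{1724} = - \frac{5162295}{8747576} \approx -0.59014$)
$- g{\left(0 \left(-23\right),-174 \right)} - w = - \left(-174\right) 0 \left(-23\right) - - \frac{5162295}{8747576} = - \left(-174\right) 0 + \frac{5162295}{8747576} = \left(-1\right) 0 + \frac{5162295}{8747576} = 0 + \frac{5162295}{8747576} = \frac{5162295}{8747576}$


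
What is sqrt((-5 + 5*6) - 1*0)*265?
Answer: 1325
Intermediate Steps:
sqrt((-5 + 5*6) - 1*0)*265 = sqrt((-5 + 30) + 0)*265 = sqrt(25 + 0)*265 = sqrt(25)*265 = 5*265 = 1325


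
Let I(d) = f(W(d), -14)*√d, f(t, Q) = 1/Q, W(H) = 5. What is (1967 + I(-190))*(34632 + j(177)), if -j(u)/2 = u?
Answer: 67424826 - 17139*I*√190/7 ≈ 6.7425e+7 - 33749.0*I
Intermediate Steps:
j(u) = -2*u
I(d) = -√d/14 (I(d) = √d/(-14) = -√d/14)
(1967 + I(-190))*(34632 + j(177)) = (1967 - I*√190/14)*(34632 - 2*177) = (1967 - I*√190/14)*(34632 - 354) = (1967 - I*√190/14)*34278 = 67424826 - 17139*I*√190/7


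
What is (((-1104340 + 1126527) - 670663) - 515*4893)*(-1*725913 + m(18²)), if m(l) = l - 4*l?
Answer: 2303041354335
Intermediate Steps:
m(l) = -3*l
(((-1104340 + 1126527) - 670663) - 515*4893)*(-1*725913 + m(18²)) = (((-1104340 + 1126527) - 670663) - 515*4893)*(-1*725913 - 3*18²) = ((22187 - 670663) - 2519895)*(-725913 - 3*324) = (-648476 - 2519895)*(-725913 - 972) = -3168371*(-726885) = 2303041354335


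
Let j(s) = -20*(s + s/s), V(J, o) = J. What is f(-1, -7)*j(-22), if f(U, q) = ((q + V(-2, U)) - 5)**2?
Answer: 82320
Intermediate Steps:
j(s) = -20 - 20*s (j(s) = -20*(s + 1) = -20*(1 + s) = -20 - 20*s)
f(U, q) = (-7 + q)**2 (f(U, q) = ((q - 2) - 5)**2 = ((-2 + q) - 5)**2 = (-7 + q)**2)
f(-1, -7)*j(-22) = (-7 - 7)**2*(-20 - 20*(-22)) = (-14)**2*(-20 + 440) = 196*420 = 82320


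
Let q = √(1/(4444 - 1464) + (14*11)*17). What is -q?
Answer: -3*√645802505/1490 ≈ -51.166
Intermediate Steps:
q = 3*√645802505/1490 (q = √(1/2980 + 154*17) = √(1/2980 + 2618) = √(7801641/2980) = 3*√645802505/1490 ≈ 51.166)
-q = -3*√645802505/1490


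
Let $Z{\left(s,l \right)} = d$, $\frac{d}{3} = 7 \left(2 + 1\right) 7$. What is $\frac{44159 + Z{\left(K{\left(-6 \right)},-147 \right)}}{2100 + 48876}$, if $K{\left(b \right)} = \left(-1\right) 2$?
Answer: $\frac{5575}{6372} \approx 0.87492$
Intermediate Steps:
$K{\left(b \right)} = -2$
$d = 441$ ($d = 3 \cdot 7 \left(2 + 1\right) 7 = 3 \cdot 7 \cdot 3 \cdot 7 = 3 \cdot 21 \cdot 7 = 3 \cdot 147 = 441$)
$Z{\left(s,l \right)} = 441$
$\frac{44159 + Z{\left(K{\left(-6 \right)},-147 \right)}}{2100 + 48876} = \frac{44159 + 441}{2100 + 48876} = \frac{44600}{50976} = 44600 \cdot \frac{1}{50976} = \frac{5575}{6372}$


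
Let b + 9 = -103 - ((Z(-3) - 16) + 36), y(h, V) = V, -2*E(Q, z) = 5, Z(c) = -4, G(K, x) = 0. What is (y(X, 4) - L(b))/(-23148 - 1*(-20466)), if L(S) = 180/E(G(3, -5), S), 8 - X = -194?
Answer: -38/1341 ≈ -0.028337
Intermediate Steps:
X = 202 (X = 8 - 1*(-194) = 8 + 194 = 202)
E(Q, z) = -5/2 (E(Q, z) = -1/2*5 = -5/2)
b = -128 (b = -9 + (-103 - ((-4 - 16) + 36)) = -9 + (-103 - (-20 + 36)) = -9 + (-103 - 1*16) = -9 + (-103 - 16) = -9 - 119 = -128)
L(S) = -72 (L(S) = 180/(-5/2) = 180*(-2/5) = -72)
(y(X, 4) - L(b))/(-23148 - 1*(-20466)) = (4 - 1*(-72))/(-23148 - 1*(-20466)) = (4 + 72)/(-23148 + 20466) = 76/(-2682) = 76*(-1/2682) = -38/1341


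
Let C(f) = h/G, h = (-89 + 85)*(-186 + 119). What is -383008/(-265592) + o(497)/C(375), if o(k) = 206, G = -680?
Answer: -1159421288/2224333 ≈ -521.24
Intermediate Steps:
h = 268 (h = -4*(-67) = 268)
C(f) = -67/170 (C(f) = 268/(-680) = 268*(-1/680) = -67/170)
-383008/(-265592) + o(497)/C(375) = -383008/(-265592) + 206/(-67/170) = -383008*(-1/265592) + 206*(-170/67) = 47876/33199 - 35020/67 = -1159421288/2224333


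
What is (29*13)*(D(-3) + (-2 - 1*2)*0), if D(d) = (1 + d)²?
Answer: 1508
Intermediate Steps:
(29*13)*(D(-3) + (-2 - 1*2)*0) = (29*13)*((1 - 3)² + (-2 - 1*2)*0) = 377*((-2)² + (-2 - 2)*0) = 377*(4 - 4*0) = 377*(4 + 0) = 377*4 = 1508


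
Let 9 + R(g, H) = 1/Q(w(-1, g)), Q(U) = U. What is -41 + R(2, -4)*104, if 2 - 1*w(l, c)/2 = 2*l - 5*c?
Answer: -6813/7 ≈ -973.29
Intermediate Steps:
w(l, c) = 4 - 4*l + 10*c (w(l, c) = 4 - 2*(2*l - 5*c) = 4 - 2*(-5*c + 2*l) = 4 + (-4*l + 10*c) = 4 - 4*l + 10*c)
R(g, H) = -9 + 1/(8 + 10*g) (R(g, H) = -9 + 1/(4 - 4*(-1) + 10*g) = -9 + 1/(4 + 4 + 10*g) = -9 + 1/(8 + 10*g))
-41 + R(2, -4)*104 = -41 + ((-71 - 90*2)/(2*(4 + 5*2)))*104 = -41 + ((-71 - 180)/(2*(4 + 10)))*104 = -41 + ((½)*(-251)/14)*104 = -41 + ((½)*(1/14)*(-251))*104 = -41 - 251/28*104 = -41 - 6526/7 = -6813/7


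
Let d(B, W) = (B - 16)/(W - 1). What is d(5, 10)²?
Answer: 121/81 ≈ 1.4938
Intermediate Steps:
d(B, W) = (-16 + B)/(-1 + W)
d(5, 10)² = ((-16 + 5)/(-1 + 10))² = (-11/9)² = 121/81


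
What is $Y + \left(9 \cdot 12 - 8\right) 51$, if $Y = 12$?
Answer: $5112$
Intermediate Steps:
$Y + \left(9 \cdot 12 - 8\right) 51 = 12 + \left(9 \cdot 12 - 8\right) 51 = 12 + \left(108 - 8\right) 51 = 12 + 100 \cdot 51 = 12 + 5100 = 5112$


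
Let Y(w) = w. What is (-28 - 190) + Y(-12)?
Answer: -230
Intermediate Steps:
(-28 - 190) + Y(-12) = (-28 - 190) - 12 = -218 - 12 = -230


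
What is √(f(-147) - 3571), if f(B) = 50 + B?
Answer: 2*I*√917 ≈ 60.564*I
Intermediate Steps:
√(f(-147) - 3571) = √((50 - 147) - 3571) = √(-97 - 3571) = √(-3668) = 2*I*√917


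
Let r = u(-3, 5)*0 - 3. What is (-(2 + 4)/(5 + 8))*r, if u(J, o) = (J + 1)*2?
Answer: 18/13 ≈ 1.3846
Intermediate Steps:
u(J, o) = 2 + 2*J (u(J, o) = (1 + J)*2 = 2 + 2*J)
r = -3 (r = (2 + 2*(-3))*0 - 3 = (2 - 6)*0 - 3 = -4*0 - 3 = 0 - 3 = -3)
(-(2 + 4)/(5 + 8))*r = -(2 + 4)/(5 + 8)*(-3) = -6/13*(-3) = 18/13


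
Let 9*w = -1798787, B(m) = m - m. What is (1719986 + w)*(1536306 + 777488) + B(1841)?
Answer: 31655217014078/9 ≈ 3.5172e+12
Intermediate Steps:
B(m) = 0
w = -1798787/9 (w = (1/9)*(-1798787) = -1798787/9 ≈ -1.9987e+5)
(1719986 + w)*(1536306 + 777488) + B(1841) = (1719986 - 1798787/9)*(1536306 + 777488) + 0 = (13681087/9)*2313794 + 0 = 31655217014078/9 + 0 = 31655217014078/9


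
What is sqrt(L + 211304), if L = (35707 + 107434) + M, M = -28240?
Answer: 3*sqrt(36245) ≈ 571.14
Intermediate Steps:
L = 114901 (L = (35707 + 107434) - 28240 = 143141 - 28240 = 114901)
sqrt(L + 211304) = sqrt(114901 + 211304) = sqrt(326205) = 3*sqrt(36245)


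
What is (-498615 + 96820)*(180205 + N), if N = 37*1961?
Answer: -101558507790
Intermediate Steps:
N = 72557
(-498615 + 96820)*(180205 + N) = (-498615 + 96820)*(180205 + 72557) = -401795*252762 = -101558507790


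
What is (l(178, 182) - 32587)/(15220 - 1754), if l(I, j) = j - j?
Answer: -32587/13466 ≈ -2.4199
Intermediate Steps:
l(I, j) = 0
(l(178, 182) - 32587)/(15220 - 1754) = (0 - 32587)/(15220 - 1754) = -32587/13466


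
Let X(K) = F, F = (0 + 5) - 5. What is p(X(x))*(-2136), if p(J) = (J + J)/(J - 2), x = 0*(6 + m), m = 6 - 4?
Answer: 0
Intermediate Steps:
m = 2
x = 0 (x = 0*(6 + 2) = 0*8 = 0)
F = 0 (F = 5 - 5 = 0)
X(K) = 0
p(J) = 2*J/(-2 + J) (p(J) = (2*J)/(-2 + J) = 2*J/(-2 + J))
p(X(x))*(-2136) = (2*0/(-2 + 0))*(-2136) = (2*0/(-2))*(-2136) = (2*0*(-½))*(-2136) = 0*(-2136) = 0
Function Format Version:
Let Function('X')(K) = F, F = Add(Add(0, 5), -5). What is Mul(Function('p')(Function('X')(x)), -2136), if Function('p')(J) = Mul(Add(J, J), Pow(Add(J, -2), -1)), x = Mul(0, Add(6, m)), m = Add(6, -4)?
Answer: 0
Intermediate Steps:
m = 2
x = 0 (x = Mul(0, Add(6, 2)) = Mul(0, 8) = 0)
F = 0 (F = Add(5, -5) = 0)
Function('X')(K) = 0
Function('p')(J) = Mul(2, J, Pow(Add(-2, J), -1)) (Function('p')(J) = Mul(Mul(2, J), Pow(Add(-2, J), -1)) = Mul(2, J, Pow(Add(-2, J), -1)))
Mul(Function('p')(Function('X')(x)), -2136) = Mul(Mul(2, 0, Pow(Add(-2, 0), -1)), -2136) = Mul(Mul(2, 0, Pow(-2, -1)), -2136) = Mul(Mul(2, 0, Rational(-1, 2)), -2136) = Mul(0, -2136) = 0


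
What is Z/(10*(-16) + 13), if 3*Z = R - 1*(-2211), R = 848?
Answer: -437/63 ≈ -6.9365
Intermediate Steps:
Z = 3059/3 (Z = (848 - 1*(-2211))/3 = (848 + 2211)/3 = (⅓)*3059 = 3059/3 ≈ 1019.7)
Z/(10*(-16) + 13) = 3059/(3*(10*(-16) + 13)) = 3059/(3*(-160 + 13)) = (3059/3)/(-147) = (3059/3)*(-1/147) = -437/63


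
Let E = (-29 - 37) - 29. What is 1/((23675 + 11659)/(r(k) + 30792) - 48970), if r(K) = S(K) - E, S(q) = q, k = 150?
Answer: -31037/1519846556 ≈ -2.0421e-5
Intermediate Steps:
E = -95 (E = -66 - 29 = -95)
r(K) = 95 + K (r(K) = K - 1*(-95) = K + 95 = 95 + K)
1/((23675 + 11659)/(r(k) + 30792) - 48970) = 1/((23675 + 11659)/((95 + 150) + 30792) - 48970) = 1/(35334/(245 + 30792) - 48970) = 1/(35334/31037 - 48970) = 1/(-1519846556/31037) = -31037/1519846556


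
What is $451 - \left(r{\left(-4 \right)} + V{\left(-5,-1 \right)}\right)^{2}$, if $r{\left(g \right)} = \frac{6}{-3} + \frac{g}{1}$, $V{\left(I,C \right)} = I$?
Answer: $330$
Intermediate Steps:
$r{\left(g \right)} = -2 + g$ ($r{\left(g \right)} = 6 \left(- \frac{1}{3}\right) + g 1 = -2 + g$)
$451 - \left(r{\left(-4 \right)} + V{\left(-5,-1 \right)}\right)^{2} = 451 - \left(\left(-2 - 4\right) - 5\right)^{2} = 451 - \left(-6 - 5\right)^{2} = 451 - \left(-11\right)^{2} = 451 - 121 = 330$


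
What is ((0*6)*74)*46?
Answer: 0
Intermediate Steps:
((0*6)*74)*46 = (0*74)*46 = 0*46 = 0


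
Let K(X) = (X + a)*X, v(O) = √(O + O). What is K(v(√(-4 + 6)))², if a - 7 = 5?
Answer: 2*√2*(12 + 2^(¾))² ≈ 529.46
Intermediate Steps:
v(O) = √2*√O (v(O) = √(2*O) = √2*√O)
a = 12 (a = 7 + 5 = 12)
K(X) = X*(12 + X) (K(X) = (X + 12)*X = (12 + X)*X = X*(12 + X))
K(v(√(-4 + 6)))² = ((√2*√(√(-4 + 6)))*(12 + √2*√(√(-4 + 6))))² = ((√2*√(√2))*(12 + √2*√(√2)))² = ((√2*2^(¼))*(12 + √2*2^(¼)))² = (2^(¾)*(12 + 2^(¾)))² = 2*√2*(12 + 2^(¾))²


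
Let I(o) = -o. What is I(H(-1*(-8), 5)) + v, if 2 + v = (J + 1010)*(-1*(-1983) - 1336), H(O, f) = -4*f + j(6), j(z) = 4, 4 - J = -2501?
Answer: 2274219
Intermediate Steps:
J = 2505 (J = 4 - 1*(-2501) = 4 + 2501 = 2505)
H(O, f) = 4 - 4*f (H(O, f) = -4*f + 4 = 4 - 4*f)
v = 2274203 (v = -2 + (2505 + 1010)*(-1*(-1983) - 1336) = -2 + 3515*(1983 - 1336) = -2 + 3515*647 = -2 + 2274205 = 2274203)
I(H(-1*(-8), 5)) + v = -(4 - 4*5) + 2274203 = -(4 - 20) + 2274203 = -1*(-16) + 2274203 = 16 + 2274203 = 2274219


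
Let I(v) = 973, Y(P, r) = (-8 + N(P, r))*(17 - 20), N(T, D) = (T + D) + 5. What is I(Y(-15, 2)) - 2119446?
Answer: -2118473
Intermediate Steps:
N(T, D) = 5 + D + T (N(T, D) = (D + T) + 5 = 5 + D + T)
Y(P, r) = 9 - 3*P - 3*r (Y(P, r) = (-8 + (5 + r + P))*(17 - 20) = (-8 + (5 + P + r))*(-3) = (-3 + P + r)*(-3) = 9 - 3*P - 3*r)
I(Y(-15, 2)) - 2119446 = 973 - 2119446 = -2118473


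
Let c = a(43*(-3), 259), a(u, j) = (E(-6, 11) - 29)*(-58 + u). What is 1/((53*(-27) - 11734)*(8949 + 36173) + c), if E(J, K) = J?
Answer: -1/594024585 ≈ -1.6834e-9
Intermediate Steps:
a(u, j) = 2030 - 35*u (a(u, j) = (-6 - 29)*(-58 + u) = -35*(-58 + u) = 2030 - 35*u)
c = 6545 (c = 2030 - 1505*(-3) = 2030 - 35*(-129) = 2030 + 4515 = 6545)
1/((53*(-27) - 11734)*(8949 + 36173) + c) = 1/((53*(-27) - 11734)*(8949 + 36173) + 6545) = 1/((-1431 - 11734)*45122 + 6545) = 1/(-13165*45122 + 6545) = 1/(-594031130 + 6545) = 1/(-594024585) = -1/594024585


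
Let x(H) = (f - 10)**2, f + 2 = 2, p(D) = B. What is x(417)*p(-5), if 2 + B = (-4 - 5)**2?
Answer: 7900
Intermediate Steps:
B = 79 (B = -2 + (-4 - 5)**2 = -2 + (-9)**2 = -2 + 81 = 79)
p(D) = 79
f = 0 (f = -2 + 2 = 0)
x(H) = 100 (x(H) = (0 - 10)**2 = (-10)**2 = 100)
x(417)*p(-5) = 100*79 = 7900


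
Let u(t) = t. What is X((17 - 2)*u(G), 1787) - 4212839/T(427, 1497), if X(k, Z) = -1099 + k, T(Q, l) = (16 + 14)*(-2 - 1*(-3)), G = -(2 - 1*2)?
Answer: -4245809/30 ≈ -1.4153e+5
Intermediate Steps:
G = 0 (G = -(2 - 2) = -1*0 = 0)
T(Q, l) = 30 (T(Q, l) = 30*(-2 + 3) = 30*1 = 30)
X((17 - 2)*u(G), 1787) - 4212839/T(427, 1497) = (-1099 + (17 - 2)*0) - 4212839/30 = (-1099 + 15*0) - 4212839/30 = (-1099 + 0) - 1*4212839/30 = -1099 - 4212839/30 = -4245809/30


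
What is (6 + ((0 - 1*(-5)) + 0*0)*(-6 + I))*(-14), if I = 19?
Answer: -994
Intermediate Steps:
(6 + ((0 - 1*(-5)) + 0*0)*(-6 + I))*(-14) = (6 + ((0 - 1*(-5)) + 0*0)*(-6 + 19))*(-14) = (6 + ((0 + 5) + 0)*13)*(-14) = (6 + (5 + 0)*13)*(-14) = (6 + 5*13)*(-14) = (6 + 65)*(-14) = 71*(-14) = -994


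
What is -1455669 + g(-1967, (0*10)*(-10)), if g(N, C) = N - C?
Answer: -1457636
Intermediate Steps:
-1455669 + g(-1967, (0*10)*(-10)) = -1455669 + (-1967 - 0*10*(-10)) = -1455669 + (-1967 - 0*(-10)) = -1455669 + (-1967 - 1*0) = -1455669 + (-1967 + 0) = -1455669 - 1967 = -1457636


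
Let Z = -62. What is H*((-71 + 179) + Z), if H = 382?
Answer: 17572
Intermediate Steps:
H*((-71 + 179) + Z) = 382*((-71 + 179) - 62) = 382*(108 - 62) = 382*46 = 17572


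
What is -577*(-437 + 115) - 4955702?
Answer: -4769908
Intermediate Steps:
-577*(-437 + 115) - 4955702 = -577*(-322) - 4955702 = 185794 - 4955702 = -4769908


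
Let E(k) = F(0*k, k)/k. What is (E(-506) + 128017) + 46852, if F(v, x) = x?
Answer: 174870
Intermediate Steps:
E(k) = 1 (E(k) = k/k = 1)
(E(-506) + 128017) + 46852 = (1 + 128017) + 46852 = 128018 + 46852 = 174870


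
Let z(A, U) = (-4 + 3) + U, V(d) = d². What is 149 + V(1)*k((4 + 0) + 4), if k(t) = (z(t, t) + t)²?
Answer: 374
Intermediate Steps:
z(A, U) = -1 + U
k(t) = (-1 + 2*t)² (k(t) = ((-1 + t) + t)² = (-1 + 2*t)²)
149 + V(1)*k((4 + 0) + 4) = 149 + 1²*(-1 + 2*((4 + 0) + 4))² = 149 + 1*(-1 + 2*(4 + 4))² = 149 + 1*(-1 + 2*8)² = 149 + 1*(-1 + 16)² = 149 + 1*15² = 149 + 1*225 = 149 + 225 = 374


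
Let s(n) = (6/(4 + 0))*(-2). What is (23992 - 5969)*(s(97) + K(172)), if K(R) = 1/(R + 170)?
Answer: -18473575/342 ≈ -54016.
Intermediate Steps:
K(R) = 1/(170 + R)
s(n) = -3 (s(n) = (6/4)*(-2) = ((¼)*6)*(-2) = (3/2)*(-2) = -3)
(23992 - 5969)*(s(97) + K(172)) = (23992 - 5969)*(-3 + 1/(170 + 172)) = 18023*(-3 + 1/342) = 18023*(-1025/342) = -18473575/342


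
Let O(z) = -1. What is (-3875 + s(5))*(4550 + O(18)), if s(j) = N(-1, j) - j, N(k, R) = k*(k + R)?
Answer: -17668316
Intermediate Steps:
N(k, R) = k*(R + k)
s(j) = 1 - 2*j (s(j) = -(j - 1) - j = -(-1 + j) - j = (1 - j) - j = 1 - 2*j)
(-3875 + s(5))*(4550 + O(18)) = (-3875 + (1 - 2*5))*(4550 - 1) = (-3875 + (1 - 10))*4549 = (-3875 - 9)*4549 = -3884*4549 = -17668316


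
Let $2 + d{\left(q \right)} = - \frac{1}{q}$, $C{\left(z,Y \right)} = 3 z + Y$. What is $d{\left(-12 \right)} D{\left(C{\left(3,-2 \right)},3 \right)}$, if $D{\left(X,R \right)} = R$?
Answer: $- \frac{23}{4} \approx -5.75$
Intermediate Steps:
$C{\left(z,Y \right)} = Y + 3 z$
$d{\left(q \right)} = -2 - \frac{1}{q}$
$d{\left(-12 \right)} D{\left(C{\left(3,-2 \right)},3 \right)} = \left(-2 - \frac{1}{-12}\right) 3 = \left(-2 - - \frac{1}{12}\right) 3 = \left(-2 + \frac{1}{12}\right) 3 = \left(- \frac{23}{12}\right) 3 = - \frac{23}{4}$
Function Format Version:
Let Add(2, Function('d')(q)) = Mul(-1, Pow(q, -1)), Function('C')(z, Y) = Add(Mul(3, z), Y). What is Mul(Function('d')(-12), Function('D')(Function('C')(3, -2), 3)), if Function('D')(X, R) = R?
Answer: Rational(-23, 4) ≈ -5.7500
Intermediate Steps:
Function('C')(z, Y) = Add(Y, Mul(3, z))
Function('d')(q) = Add(-2, Mul(-1, Pow(q, -1)))
Mul(Function('d')(-12), Function('D')(Function('C')(3, -2), 3)) = Mul(Add(-2, Mul(-1, Pow(-12, -1))), 3) = Mul(Add(-2, Mul(-1, Rational(-1, 12))), 3) = Mul(Add(-2, Rational(1, 12)), 3) = Mul(Rational(-23, 12), 3) = Rational(-23, 4)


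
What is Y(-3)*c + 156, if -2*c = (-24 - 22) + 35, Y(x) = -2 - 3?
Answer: 257/2 ≈ 128.50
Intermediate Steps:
Y(x) = -5
c = 11/2 (c = -((-24 - 22) + 35)/2 = -(-46 + 35)/2 = -½*(-11) = 11/2 ≈ 5.5000)
Y(-3)*c + 156 = -5*11/2 + 156 = -55/2 + 156 = 257/2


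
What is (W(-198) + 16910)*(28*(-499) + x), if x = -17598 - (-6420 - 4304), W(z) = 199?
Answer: -356654214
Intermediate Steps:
x = -6874 (x = -17598 - 1*(-10724) = -17598 + 10724 = -6874)
(W(-198) + 16910)*(28*(-499) + x) = (199 + 16910)*(28*(-499) - 6874) = 17109*(-13972 - 6874) = 17109*(-20846) = -356654214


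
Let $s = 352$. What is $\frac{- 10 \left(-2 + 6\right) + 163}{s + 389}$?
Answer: $\frac{41}{247} \approx 0.16599$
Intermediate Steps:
$\frac{- 10 \left(-2 + 6\right) + 163}{s + 389} = \frac{- 10 \left(-2 + 6\right) + 163}{352 + 389} = \frac{\left(-10\right) 4 + 163}{741} = \left(-40 + 163\right) \frac{1}{741} = 123 \cdot \frac{1}{741} = \frac{41}{247}$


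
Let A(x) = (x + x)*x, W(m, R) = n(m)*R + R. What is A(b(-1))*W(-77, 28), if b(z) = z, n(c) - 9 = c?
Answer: -3752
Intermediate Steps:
n(c) = 9 + c
W(m, R) = R + R*(9 + m) (W(m, R) = (9 + m)*R + R = R*(9 + m) + R = R + R*(9 + m))
A(x) = 2*x² (A(x) = (2*x)*x = 2*x²)
A(b(-1))*W(-77, 28) = (2*(-1)²)*(28*(10 - 77)) = (2*1)*(28*(-67)) = 2*(-1876) = -3752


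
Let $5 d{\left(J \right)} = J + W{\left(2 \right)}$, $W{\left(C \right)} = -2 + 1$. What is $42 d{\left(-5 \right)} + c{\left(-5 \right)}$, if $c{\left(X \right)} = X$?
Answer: $- \frac{277}{5} \approx -55.4$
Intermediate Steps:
$W{\left(C \right)} = -1$
$d{\left(J \right)} = - \frac{1}{5} + \frac{J}{5}$ ($d{\left(J \right)} = \frac{J - 1}{5} = \frac{-1 + J}{5} = - \frac{1}{5} + \frac{J}{5}$)
$42 d{\left(-5 \right)} + c{\left(-5 \right)} = 42 \left(- \frac{1}{5} + \frac{1}{5} \left(-5\right)\right) - 5 = 42 \left(- \frac{1}{5} - 1\right) - 5 = 42 \left(- \frac{6}{5}\right) - 5 = - \frac{252}{5} - 5 = - \frac{277}{5}$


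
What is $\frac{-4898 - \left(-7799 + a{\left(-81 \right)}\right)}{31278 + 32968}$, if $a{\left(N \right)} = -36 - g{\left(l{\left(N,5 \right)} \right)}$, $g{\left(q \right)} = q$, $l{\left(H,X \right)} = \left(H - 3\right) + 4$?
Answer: $\frac{2857}{64246} \approx 0.04447$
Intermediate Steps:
$l{\left(H,X \right)} = 1 + H$ ($l{\left(H,X \right)} = \left(-3 + H\right) + 4 = 1 + H$)
$a{\left(N \right)} = -37 - N$ ($a{\left(N \right)} = -36 - \left(1 + N\right) = -37 - N$)
$\frac{-4898 - \left(-7799 + a{\left(-81 \right)}\right)}{31278 + 32968} = \frac{-4898 + \left(7799 - \left(-37 - -81\right)\right)}{31278 + 32968} = \frac{-4898 + \left(7799 - \left(-37 + 81\right)\right)}{64246} = \left(-4898 + \left(7799 - 44\right)\right) \frac{1}{64246} = \left(-4898 + 7755\right) \frac{1}{64246} = 2857 \cdot \frac{1}{64246} = \frac{2857}{64246}$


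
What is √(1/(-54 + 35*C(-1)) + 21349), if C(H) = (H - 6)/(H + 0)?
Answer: 2*√194708265/191 ≈ 146.11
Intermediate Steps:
C(H) = (-6 + H)/H
√(1/(-54 + 35*C(-1)) + 21349) = √(1/(-54 + 35*((-6 - 1)/(-1))) + 21349) = √(1/(-54 + 35*(-1*(-7))) + 21349) = √(1/(-54 + 35*7) + 21349) = √(1/(-54 + 245) + 21349) = √(1/191 + 21349) = √(4077660/191) = 2*√194708265/191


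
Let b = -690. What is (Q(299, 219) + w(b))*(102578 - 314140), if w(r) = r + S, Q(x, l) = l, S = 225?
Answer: 52044252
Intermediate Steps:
w(r) = 225 + r (w(r) = r + 225 = 225 + r)
(Q(299, 219) + w(b))*(102578 - 314140) = (219 + (225 - 690))*(102578 - 314140) = (219 - 465)*(-211562) = -246*(-211562) = 52044252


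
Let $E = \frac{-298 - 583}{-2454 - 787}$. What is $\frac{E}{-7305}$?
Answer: $- \frac{881}{23675505} \approx -3.7211 \cdot 10^{-5}$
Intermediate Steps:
$E = \frac{881}{3241}$ ($E = - \frac{881}{-3241} = \left(-881\right) \left(- \frac{1}{3241}\right) = \frac{881}{3241} \approx 0.27183$)
$\frac{E}{-7305} = \frac{881}{3241 \left(-7305\right)} = \frac{881}{3241} \left(- \frac{1}{7305}\right) = - \frac{881}{23675505}$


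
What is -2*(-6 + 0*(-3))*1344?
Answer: 16128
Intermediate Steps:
-2*(-6 + 0*(-3))*1344 = -2*(-6 + 0)*1344 = -2*(-6)*1344 = 12*1344 = 16128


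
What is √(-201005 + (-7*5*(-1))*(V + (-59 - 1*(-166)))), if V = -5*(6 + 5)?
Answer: 7*I*√4065 ≈ 446.3*I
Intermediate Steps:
V = -55 (V = -5*11 = -55)
√(-201005 + (-7*5*(-1))*(V + (-59 - 1*(-166)))) = √(-201005 + (-7*5*(-1))*(-55 + (-59 - 1*(-166)))) = √(-201005 + (-35*(-1))*(-55 + (-59 + 166))) = √(-201005 + 35*(-55 + 107)) = √(-201005 + 35*52) = √(-201005 + 1820) = √(-199185) = 7*I*√4065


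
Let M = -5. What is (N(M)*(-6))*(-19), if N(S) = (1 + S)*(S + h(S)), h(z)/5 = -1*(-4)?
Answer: -6840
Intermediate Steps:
h(z) = 20 (h(z) = 5*(-1*(-4)) = 5*4 = 20)
N(S) = (1 + S)*(20 + S) (N(S) = (1 + S)*(S + 20) = (1 + S)*(20 + S))
(N(M)*(-6))*(-19) = ((20 + (-5)**2 + 21*(-5))*(-6))*(-19) = ((20 + 25 - 105)*(-6))*(-19) = -60*(-6)*(-19) = 360*(-19) = -6840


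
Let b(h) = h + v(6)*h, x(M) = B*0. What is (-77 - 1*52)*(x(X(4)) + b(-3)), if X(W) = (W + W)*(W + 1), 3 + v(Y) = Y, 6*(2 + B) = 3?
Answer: 1548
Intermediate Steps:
B = -3/2 (B = -2 + (1/6)*3 = -2 + 1/2 = -3/2 ≈ -1.5000)
v(Y) = -3 + Y
X(W) = 2*W*(1 + W) (X(W) = (2*W)*(1 + W) = 2*W*(1 + W))
x(M) = 0 (x(M) = -3/2*0 = 0)
b(h) = 4*h (b(h) = h + (-3 + 6)*h = h + 3*h = 4*h)
(-77 - 1*52)*(x(X(4)) + b(-3)) = (-77 - 1*52)*(0 + 4*(-3)) = (-77 - 52)*(0 - 12) = -129*(-12) = 1548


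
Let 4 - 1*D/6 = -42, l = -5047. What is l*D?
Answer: -1392972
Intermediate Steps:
D = 276 (D = 24 - 6*(-42) = 24 + 252 = 276)
l*D = -5047*276 = -1392972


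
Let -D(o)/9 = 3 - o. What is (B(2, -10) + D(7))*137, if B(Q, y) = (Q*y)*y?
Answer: 32332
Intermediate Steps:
B(Q, y) = Q*y²
D(o) = -27 + 9*o (D(o) = -9*(3 - o) = -27 + 9*o)
(B(2, -10) + D(7))*137 = (2*(-10)² + (-27 + 9*7))*137 = (2*100 + (-27 + 63))*137 = (200 + 36)*137 = 236*137 = 32332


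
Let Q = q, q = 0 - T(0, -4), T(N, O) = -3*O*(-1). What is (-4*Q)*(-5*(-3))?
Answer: -720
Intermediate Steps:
T(N, O) = 3*O
q = 12 (q = 0 - 3*(-4) = 0 - 1*(-12) = 0 + 12 = 12)
Q = 12
(-4*Q)*(-5*(-3)) = (-4*12)*(-5*(-3)) = -48*15 = -720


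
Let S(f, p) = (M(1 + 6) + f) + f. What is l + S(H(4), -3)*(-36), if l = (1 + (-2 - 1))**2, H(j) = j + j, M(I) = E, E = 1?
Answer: -608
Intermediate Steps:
M(I) = 1
H(j) = 2*j
S(f, p) = 1 + 2*f (S(f, p) = (1 + f) + f = 1 + 2*f)
l = 4 (l = (1 - 3)**2 = (-2)**2 = 4)
l + S(H(4), -3)*(-36) = 4 + (1 + 2*(2*4))*(-36) = 4 + (1 + 2*8)*(-36) = 4 + (1 + 16)*(-36) = 4 + 17*(-36) = 4 - 612 = -608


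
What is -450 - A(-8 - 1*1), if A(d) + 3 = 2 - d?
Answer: -458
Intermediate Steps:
A(d) = -1 - d (A(d) = -3 + (2 - d) = -1 - d)
-450 - A(-8 - 1*1) = -450 - (-1 - (-8 - 1*1)) = -450 - (-1 - (-8 - 1)) = -450 - (-1 - 1*(-9)) = -450 - (-1 + 9) = -450 - 1*8 = -450 - 8 = -458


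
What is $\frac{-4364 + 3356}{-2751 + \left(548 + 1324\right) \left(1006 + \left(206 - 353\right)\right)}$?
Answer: $- \frac{336}{535099} \approx -0.00062792$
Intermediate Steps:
$\frac{-4364 + 3356}{-2751 + \left(548 + 1324\right) \left(1006 + \left(206 - 353\right)\right)} = - \frac{1008}{-2751 + 1872 \left(1006 - 147\right)} = - \frac{1008}{-2751 + 1872 \cdot 859} = - \frac{1008}{-2751 + 1608048} = - \frac{1008}{1605297} = \left(-1008\right) \frac{1}{1605297} = - \frac{336}{535099}$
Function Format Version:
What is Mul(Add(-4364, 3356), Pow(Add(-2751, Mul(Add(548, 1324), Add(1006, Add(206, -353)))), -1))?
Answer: Rational(-336, 535099) ≈ -0.00062792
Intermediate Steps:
Mul(Add(-4364, 3356), Pow(Add(-2751, Mul(Add(548, 1324), Add(1006, Add(206, -353)))), -1)) = Mul(-1008, Pow(Add(-2751, Mul(1872, Add(1006, -147))), -1)) = Mul(-1008, Pow(Add(-2751, Mul(1872, 859)), -1)) = Mul(-1008, Pow(Add(-2751, 1608048), -1)) = Mul(-1008, Pow(1605297, -1)) = Mul(-1008, Rational(1, 1605297)) = Rational(-336, 535099)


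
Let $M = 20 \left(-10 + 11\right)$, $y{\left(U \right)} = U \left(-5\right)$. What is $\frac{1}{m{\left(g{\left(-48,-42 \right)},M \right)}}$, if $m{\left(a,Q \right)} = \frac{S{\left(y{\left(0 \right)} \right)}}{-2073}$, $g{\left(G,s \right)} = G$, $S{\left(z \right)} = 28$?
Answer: $- \frac{2073}{28} \approx -74.036$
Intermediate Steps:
$y{\left(U \right)} = - 5 U$
$M = 20$ ($M = 20 \cdot 1 = 20$)
$m{\left(a,Q \right)} = - \frac{28}{2073}$ ($m{\left(a,Q \right)} = \frac{28}{-2073} = 28 \left(- \frac{1}{2073}\right) = - \frac{28}{2073}$)
$\frac{1}{m{\left(g{\left(-48,-42 \right)},M \right)}} = \frac{1}{- \frac{28}{2073}} = - \frac{2073}{28}$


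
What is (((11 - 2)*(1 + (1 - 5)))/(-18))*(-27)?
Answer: -81/2 ≈ -40.500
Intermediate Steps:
(((11 - 2)*(1 + (1 - 5)))/(-18))*(-27) = ((9*(1 - 4))*(-1/18))*(-27) = ((9*(-3))*(-1/18))*(-27) = -27*(-1/18)*(-27) = (3/2)*(-27) = -81/2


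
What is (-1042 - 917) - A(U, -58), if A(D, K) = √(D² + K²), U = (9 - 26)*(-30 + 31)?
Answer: -1959 - √3653 ≈ -2019.4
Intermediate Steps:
U = -17 (U = -17*1 = -17)
(-1042 - 917) - A(U, -58) = (-1042 - 917) - √((-17)² + (-58)²) = -1959 - √(289 + 3364) = -1959 - √3653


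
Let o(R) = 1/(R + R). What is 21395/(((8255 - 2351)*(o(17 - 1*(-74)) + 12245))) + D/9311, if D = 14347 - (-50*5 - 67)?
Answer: 96489660472543/61255212684552 ≈ 1.5752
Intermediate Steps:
o(R) = 1/(2*R)
D = 14664 (D = 14347 - (-250 - 67) = 14347 - 1*(-317) = 14347 + 317 = 14664)
21395/(((8255 - 2351)*(o(17 - 1*(-74)) + 12245))) + D/9311 = 21395/(((8255 - 2351)*(1/(2*(17 - 1*(-74))) + 12245))) + 14664/9311 = 21395/((5904*(1/(2*(17 + 74)) + 12245))) + 14664*(1/9311) = 21395/((5904*((½)/91 + 12245))) + 14664/9311 = 21395/((5904*((½)*(1/91) + 12245))) + 14664/9311 = 21395/((5904*(1/182 + 12245))) + 14664/9311 = 21395/((5904*(2228591/182))) + 14664/9311 = 21395/(6578800632/91) + 14664/9311 = 21395*(91/6578800632) + 14664/9311 = 1946945/6578800632 + 14664/9311 = 96489660472543/61255212684552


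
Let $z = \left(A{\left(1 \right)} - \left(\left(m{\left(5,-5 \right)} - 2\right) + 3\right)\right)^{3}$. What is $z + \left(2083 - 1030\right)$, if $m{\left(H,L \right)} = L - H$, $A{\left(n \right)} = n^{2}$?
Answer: $2053$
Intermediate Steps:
$z = 1000$ ($z = \left(1^{2} - \left(\left(\left(-5 - 5\right) - 2\right) + 3\right)\right)^{3} = \left(1 - \left(\left(\left(-5 - 5\right) - 2\right) + 3\right)\right)^{3} = \left(1 - \left(\left(-10 - 2\right) + 3\right)\right)^{3} = \left(1 - \left(-12 + 3\right)\right)^{3} = \left(1 - -9\right)^{3} = \left(1 + 9\right)^{3} = 10^{3} = 1000$)
$z + \left(2083 - 1030\right) = 1000 + \left(2083 - 1030\right) = 1000 + 1053 = 2053$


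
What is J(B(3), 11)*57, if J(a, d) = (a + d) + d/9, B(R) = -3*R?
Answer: 551/3 ≈ 183.67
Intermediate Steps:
J(a, d) = a + 10*d/9 (J(a, d) = (a + d) + d*(⅑) = (a + d) + d/9 = a + 10*d/9)
J(B(3), 11)*57 = (-3*3 + (10/9)*11)*57 = (-9 + 110/9)*57 = (29/9)*57 = 551/3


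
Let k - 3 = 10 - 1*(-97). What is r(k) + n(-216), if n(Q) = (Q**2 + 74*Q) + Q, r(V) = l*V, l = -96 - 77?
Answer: 11426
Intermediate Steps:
k = 110 (k = 3 + (10 - 1*(-97)) = 3 + (10 + 97) = 3 + 107 = 110)
l = -173
r(V) = -173*V
n(Q) = Q**2 + 75*Q
r(k) + n(-216) = -173*110 - 216*(75 - 216) = -19030 - 216*(-141) = -19030 + 30456 = 11426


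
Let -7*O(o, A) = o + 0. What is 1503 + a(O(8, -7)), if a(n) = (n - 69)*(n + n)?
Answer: 81503/49 ≈ 1663.3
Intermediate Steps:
O(o, A) = -o/7 (O(o, A) = -(o + 0)/7 = -o/7)
a(n) = 2*n*(-69 + n) (a(n) = (-69 + n)*(2*n) = 2*n*(-69 + n))
1503 + a(O(8, -7)) = 1503 + 2*(-1/7*8)*(-69 - 1/7*8) = 1503 + 2*(-8/7)*(-69 - 8/7) = 1503 + 2*(-8/7)*(-491/7) = 1503 + 7856/49 = 81503/49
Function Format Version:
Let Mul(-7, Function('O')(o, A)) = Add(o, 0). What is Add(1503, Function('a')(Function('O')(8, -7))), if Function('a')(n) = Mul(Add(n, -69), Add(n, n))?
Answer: Rational(81503, 49) ≈ 1663.3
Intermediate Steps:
Function('O')(o, A) = Mul(Rational(-1, 7), o) (Function('O')(o, A) = Mul(Rational(-1, 7), Add(o, 0)) = Mul(Rational(-1, 7), o))
Function('a')(n) = Mul(2, n, Add(-69, n)) (Function('a')(n) = Mul(Add(-69, n), Mul(2, n)) = Mul(2, n, Add(-69, n)))
Add(1503, Function('a')(Function('O')(8, -7))) = Add(1503, Mul(2, Mul(Rational(-1, 7), 8), Add(-69, Mul(Rational(-1, 7), 8)))) = Add(1503, Mul(2, Rational(-8, 7), Add(-69, Rational(-8, 7)))) = Add(1503, Mul(2, Rational(-8, 7), Rational(-491, 7))) = Add(1503, Rational(7856, 49)) = Rational(81503, 49)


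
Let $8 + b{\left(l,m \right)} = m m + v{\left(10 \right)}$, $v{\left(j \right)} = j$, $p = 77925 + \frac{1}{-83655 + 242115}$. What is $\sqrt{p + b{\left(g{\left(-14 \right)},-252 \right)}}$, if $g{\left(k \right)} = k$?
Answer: $\frac{\sqrt{887817955279515}}{79230} \approx 376.07$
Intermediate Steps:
$p = \frac{12347995501}{158460}$ ($p = 77925 + \frac{1}{158460} = \frac{12347995501}{158460} \approx 77925.0$)
$b{\left(l,m \right)} = 2 + m^{2}$ ($b{\left(l,m \right)} = -8 + \left(m m + 10\right) = -8 + \left(m^{2} + 10\right) = -8 + \left(10 + m^{2}\right) = 2 + m^{2}$)
$\sqrt{p + b{\left(g{\left(-14 \right)},-252 \right)}} = \sqrt{\frac{12347995501}{158460} + \left(2 + \left(-252\right)^{2}\right)} = \sqrt{\frac{12347995501}{158460} + \left(2 + 63504\right)} = \sqrt{\frac{12347995501}{158460} + 63506} = \sqrt{\frac{22411156261}{158460}} = \frac{\sqrt{887817955279515}}{79230}$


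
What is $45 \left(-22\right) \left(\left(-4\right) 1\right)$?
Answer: $3960$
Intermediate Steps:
$45 \left(-22\right) \left(\left(-4\right) 1\right) = \left(-990\right) \left(-4\right) = 3960$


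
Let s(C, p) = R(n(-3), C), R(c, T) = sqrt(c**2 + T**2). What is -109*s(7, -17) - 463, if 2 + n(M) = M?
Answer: -463 - 109*sqrt(74) ≈ -1400.7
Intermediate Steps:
n(M) = -2 + M
R(c, T) = sqrt(T**2 + c**2)
s(C, p) = sqrt(25 + C**2) (s(C, p) = sqrt(C**2 + (-2 - 3)**2) = sqrt(C**2 + (-5)**2) = sqrt(C**2 + 25) = sqrt(25 + C**2))
-109*s(7, -17) - 463 = -109*sqrt(25 + 7**2) - 463 = -109*sqrt(25 + 49) - 463 = -109*sqrt(74) - 463 = -463 - 109*sqrt(74)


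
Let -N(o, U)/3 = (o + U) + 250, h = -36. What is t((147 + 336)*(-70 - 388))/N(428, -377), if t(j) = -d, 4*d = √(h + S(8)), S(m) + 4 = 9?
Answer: I*√31/3612 ≈ 0.0015415*I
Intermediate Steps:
S(m) = 5 (S(m) = -4 + 9 = 5)
d = I*√31/4 (d = √(-36 + 5)/4 = √(-31)/4 = (I*√31)/4 = I*√31/4 ≈ 1.3919*I)
N(o, U) = -750 - 3*U - 3*o (N(o, U) = -3*((o + U) + 250) = -3*((U + o) + 250) = -3*(250 + U + o) = -750 - 3*U - 3*o)
t(j) = -I*√31/4
t((147 + 336)*(-70 - 388))/N(428, -377) = (-I*√31/4)/(-750 - 3*(-377) - 3*428) = (-I*√31/4)/(-750 + 1131 - 1284) = -I*√31/4/(-903) = -I*√31/4*(-1/903) = I*√31/3612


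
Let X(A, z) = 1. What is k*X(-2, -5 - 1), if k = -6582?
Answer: -6582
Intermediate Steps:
k*X(-2, -5 - 1) = -6582*1 = -6582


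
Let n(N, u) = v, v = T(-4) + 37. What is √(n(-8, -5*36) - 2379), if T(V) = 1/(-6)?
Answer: I*√84318/6 ≈ 48.396*I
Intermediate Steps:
T(V) = -⅙
v = 221/6 (v = -⅙ + 37 = 221/6 ≈ 36.833)
n(N, u) = 221/6
√(n(-8, -5*36) - 2379) = √(221/6 - 2379) = √(-14053/6) = I*√84318/6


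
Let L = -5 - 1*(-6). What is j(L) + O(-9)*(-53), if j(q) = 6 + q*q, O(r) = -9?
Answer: 484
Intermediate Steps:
L = 1 (L = -5 + 6 = 1)
j(q) = 6 + q**2
j(L) + O(-9)*(-53) = (6 + 1**2) - 9*(-53) = (6 + 1) + 477 = 7 + 477 = 484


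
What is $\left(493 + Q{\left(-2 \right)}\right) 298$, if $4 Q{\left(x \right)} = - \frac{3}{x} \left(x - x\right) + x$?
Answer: $146765$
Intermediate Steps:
$Q{\left(x \right)} = \frac{x}{4}$ ($Q{\left(x \right)} = \frac{- \frac{3}{x} \left(x - x\right) + x}{4} = \frac{- \frac{3}{x} 0 + x}{4} = \frac{0 + x}{4} = \frac{x}{4}$)
$\left(493 + Q{\left(-2 \right)}\right) 298 = \left(493 + \frac{1}{4} \left(-2\right)\right) 298 = \left(493 - \frac{1}{2}\right) 298 = \frac{985}{2} \cdot 298 = 146765$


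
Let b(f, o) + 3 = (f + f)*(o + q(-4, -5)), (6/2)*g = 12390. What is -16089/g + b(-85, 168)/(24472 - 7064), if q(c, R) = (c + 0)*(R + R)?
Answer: -213063251/35947520 ≈ -5.9271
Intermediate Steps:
q(c, R) = 2*R*c (q(c, R) = c*(2*R) = 2*R*c)
g = 4130 (g = (⅓)*12390 = 4130)
b(f, o) = -3 + 2*f*(40 + o) (b(f, o) = -3 + (f + f)*(o + 2*(-5)*(-4)) = -3 + (2*f)*(o + 40) = -3 + (2*f)*(40 + o) = -3 + 2*f*(40 + o))
-16089/g + b(-85, 168)/(24472 - 7064) = -16089/4130 + (-3 + 80*(-85) + 2*(-85)*168)/(24472 - 7064) = -16089*1/4130 + (-3 - 6800 - 28560)/17408 = -16089/4130 - 35363*1/17408 = -16089/4130 - 35363/17408 = -213063251/35947520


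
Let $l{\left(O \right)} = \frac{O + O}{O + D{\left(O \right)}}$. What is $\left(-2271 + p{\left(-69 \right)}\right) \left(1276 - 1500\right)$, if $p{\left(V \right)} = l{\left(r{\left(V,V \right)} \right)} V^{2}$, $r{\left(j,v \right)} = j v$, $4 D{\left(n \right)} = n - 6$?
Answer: $- \frac{9504278112}{7933} \approx -1.1981 \cdot 10^{6}$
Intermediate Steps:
$D{\left(n \right)} = - \frac{3}{2} + \frac{n}{4}$ ($D{\left(n \right)} = \frac{n - 6}{4} = \frac{-6 + n}{4} = - \frac{3}{2} + \frac{n}{4}$)
$l{\left(O \right)} = \frac{2 O}{- \frac{3}{2} + \frac{5 O}{4}}$ ($l{\left(O \right)} = \frac{O + O}{O + \left(- \frac{3}{2} + \frac{O}{4}\right)} = \frac{2 O}{- \frac{3}{2} + \frac{5 O}{4}}$)
$p{\left(V \right)} = \frac{8 V^{4}}{-6 + 5 V^{2}}$ ($p{\left(V \right)} = \frac{8 V V}{-6 + 5 V V} V^{2} = \frac{8 V^{2}}{-6 + 5 V^{2}} V^{2} = \frac{8 V^{4}}{-6 + 5 V^{2}}$)
$\left(-2271 + p{\left(-69 \right)}\right) \left(1276 - 1500\right) = \left(-2271 + \frac{8 \left(-69\right)^{4}}{-6 + 5 \left(-69\right)^{2}}\right) \left(1276 - 1500\right) = \left(-2271 + 8 \cdot 22667121 \frac{1}{-6 + 5 \cdot 4761}\right) \left(-224\right) = \left(-2271 + 8 \cdot 22667121 \frac{1}{-6 + 23805}\right) \left(-224\right) = \left(-2271 + 8 \cdot 22667121 \cdot \frac{1}{23799}\right) \left(-224\right) = \left(-2271 + \frac{60445656}{7933}\right) \left(-224\right) = \frac{42429813}{7933} \left(-224\right) = - \frac{9504278112}{7933}$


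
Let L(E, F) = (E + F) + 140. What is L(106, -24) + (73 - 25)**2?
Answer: 2526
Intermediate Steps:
L(E, F) = 140 + E + F
L(106, -24) + (73 - 25)**2 = (140 + 106 - 24) + (73 - 25)**2 = 222 + 48**2 = 222 + 2304 = 2526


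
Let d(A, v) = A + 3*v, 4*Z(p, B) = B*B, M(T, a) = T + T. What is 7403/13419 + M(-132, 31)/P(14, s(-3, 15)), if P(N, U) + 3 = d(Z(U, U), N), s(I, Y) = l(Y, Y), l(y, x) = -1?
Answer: -13008193/2106783 ≈ -6.1744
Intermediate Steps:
M(T, a) = 2*T
Z(p, B) = B²/4 (Z(p, B) = (B*B)/4 = B²/4)
s(I, Y) = -1
P(N, U) = -3 + 3*N + U²/4 (P(N, U) = -3 + (U²/4 + 3*N) = -3 + (3*N + U²/4) = -3 + 3*N + U²/4)
7403/13419 + M(-132, 31)/P(14, s(-3, 15)) = 7403/13419 + (2*(-132))/(-3 + 3*14 + (¼)*(-1)²) = 7403*(1/13419) - 264/(-3 + 42 + (¼)*1) = 7403/13419 - 264/(-3 + 42 + ¼) = 7403/13419 - 264/157/4 = 7403/13419 - 264*4/157 = 7403/13419 - 1056/157 = -13008193/2106783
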